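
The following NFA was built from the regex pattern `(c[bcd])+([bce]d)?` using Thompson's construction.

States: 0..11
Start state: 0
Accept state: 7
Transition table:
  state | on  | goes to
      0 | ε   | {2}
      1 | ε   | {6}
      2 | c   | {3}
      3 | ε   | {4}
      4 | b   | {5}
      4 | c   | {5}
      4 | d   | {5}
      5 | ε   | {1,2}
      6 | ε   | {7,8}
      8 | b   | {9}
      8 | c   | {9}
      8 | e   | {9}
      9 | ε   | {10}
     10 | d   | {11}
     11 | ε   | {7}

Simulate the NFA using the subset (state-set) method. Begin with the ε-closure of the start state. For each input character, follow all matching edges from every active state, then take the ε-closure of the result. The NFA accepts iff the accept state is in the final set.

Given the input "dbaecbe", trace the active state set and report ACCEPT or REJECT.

Answer: REJECT

Steps:
initial (ε-close {0}): {0,2}
'd' @ 1: {}  — state set empty
rest 'baecbe' ignored (set empty)
final: {}; accept 7 not in set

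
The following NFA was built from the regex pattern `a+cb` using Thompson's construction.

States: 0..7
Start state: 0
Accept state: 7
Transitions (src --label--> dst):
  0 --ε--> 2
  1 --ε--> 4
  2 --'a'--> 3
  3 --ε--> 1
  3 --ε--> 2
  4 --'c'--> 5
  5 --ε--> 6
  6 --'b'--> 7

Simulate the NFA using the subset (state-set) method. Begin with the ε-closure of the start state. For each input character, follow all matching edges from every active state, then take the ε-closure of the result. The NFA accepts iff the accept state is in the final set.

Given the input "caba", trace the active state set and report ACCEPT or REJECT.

initial (ε-close {0}): {0,2}
'c' @ 1: {}  — dead — no transitions
rest 'aba' ignored (set empty)
after full input: {}  (accept=7 not in)

Answer: REJECT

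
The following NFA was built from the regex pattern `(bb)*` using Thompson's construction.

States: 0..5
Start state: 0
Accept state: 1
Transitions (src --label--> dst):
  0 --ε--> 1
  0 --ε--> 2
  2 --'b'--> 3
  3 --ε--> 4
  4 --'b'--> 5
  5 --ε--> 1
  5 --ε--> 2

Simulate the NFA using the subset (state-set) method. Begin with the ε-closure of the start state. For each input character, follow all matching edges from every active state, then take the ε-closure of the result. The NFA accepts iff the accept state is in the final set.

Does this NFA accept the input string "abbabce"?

Answer: REJECT

Trace:
initial (ε-close {0}): {0,1,2}
'a' @ 1: {}  — state set empty
rest 'bbabce' ignored (set empty)
end set {} — state 1 not in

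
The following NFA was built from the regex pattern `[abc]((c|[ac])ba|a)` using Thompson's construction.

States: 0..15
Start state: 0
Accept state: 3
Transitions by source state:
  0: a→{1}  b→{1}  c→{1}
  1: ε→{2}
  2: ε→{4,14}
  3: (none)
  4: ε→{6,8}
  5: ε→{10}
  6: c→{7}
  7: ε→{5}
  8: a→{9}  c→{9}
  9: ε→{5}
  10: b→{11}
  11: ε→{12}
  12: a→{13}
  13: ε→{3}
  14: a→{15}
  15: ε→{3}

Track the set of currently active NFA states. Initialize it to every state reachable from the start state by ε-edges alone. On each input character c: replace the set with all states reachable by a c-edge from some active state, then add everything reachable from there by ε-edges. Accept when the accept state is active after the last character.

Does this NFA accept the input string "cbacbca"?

initial (ε-close {0}): {0}
'c' @ 1: {1,2,4,6,8,14}
'b' @ 2: {}  — no active states
rest 'acbca' ignored (set empty)
end set {} — state 3 not in

Answer: REJECT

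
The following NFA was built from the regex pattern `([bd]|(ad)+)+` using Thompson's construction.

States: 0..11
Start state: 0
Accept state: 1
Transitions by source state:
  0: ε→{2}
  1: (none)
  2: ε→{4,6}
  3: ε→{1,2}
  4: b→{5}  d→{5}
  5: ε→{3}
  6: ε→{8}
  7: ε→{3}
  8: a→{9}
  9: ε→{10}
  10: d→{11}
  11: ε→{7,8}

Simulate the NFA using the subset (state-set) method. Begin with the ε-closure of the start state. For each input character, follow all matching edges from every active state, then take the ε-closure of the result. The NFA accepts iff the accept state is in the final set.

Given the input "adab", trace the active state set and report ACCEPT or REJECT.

Answer: REJECT

Steps:
initial (ε-close {0}): {0,2,4,6,8}
'a' @ 1: {9,10}
'd' @ 2: {1,2,3,4,6,7,8,11}  (accept∈set)
'a' @ 3: {9,10}
'b' @ 4: {}  — state set empty
final: {}; accept 1 not in set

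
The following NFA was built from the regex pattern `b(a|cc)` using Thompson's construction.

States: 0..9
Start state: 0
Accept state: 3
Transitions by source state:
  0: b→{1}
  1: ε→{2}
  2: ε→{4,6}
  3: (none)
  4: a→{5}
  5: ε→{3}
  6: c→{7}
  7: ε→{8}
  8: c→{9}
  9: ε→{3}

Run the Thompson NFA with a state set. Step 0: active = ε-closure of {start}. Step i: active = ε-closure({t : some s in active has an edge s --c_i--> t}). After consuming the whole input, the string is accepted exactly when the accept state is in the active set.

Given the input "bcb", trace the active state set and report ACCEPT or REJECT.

Answer: REJECT

Steps:
S₀ = ε-closure({0}) = {0}
'b' @ 1: {1,2,4,6}
'c' @ 2: {7,8}
'b' @ 3: {}  — state set empty
final: {}; accept 3 not in set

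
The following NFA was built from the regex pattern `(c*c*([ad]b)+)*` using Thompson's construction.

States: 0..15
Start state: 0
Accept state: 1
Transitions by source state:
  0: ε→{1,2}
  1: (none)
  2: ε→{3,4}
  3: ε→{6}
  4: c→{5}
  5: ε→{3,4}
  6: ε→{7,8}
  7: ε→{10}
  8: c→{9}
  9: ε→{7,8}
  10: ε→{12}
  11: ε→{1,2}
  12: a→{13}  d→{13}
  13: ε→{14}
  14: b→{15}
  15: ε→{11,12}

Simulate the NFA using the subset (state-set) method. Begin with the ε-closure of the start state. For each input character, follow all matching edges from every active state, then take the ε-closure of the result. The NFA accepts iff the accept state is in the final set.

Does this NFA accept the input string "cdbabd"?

Answer: REJECT

Steps:
start: ε-closure({0}) = {0,1,2,3,4,6,7,8,10,12}
'c' @ 1: {3,4,5,6,7,8,9,10,12}
'd' @ 2: {13,14}
'b' @ 3: {1,2,3,4,6,7,8,10,11,12,15}  (accept∈set)
'a' @ 4: {13,14}
'b' @ 5: {1,2,3,4,6,7,8,10,11,12,15}  (accept∈set)
'd' @ 6: {13,14}
final: {13,14}; accept 1 not in set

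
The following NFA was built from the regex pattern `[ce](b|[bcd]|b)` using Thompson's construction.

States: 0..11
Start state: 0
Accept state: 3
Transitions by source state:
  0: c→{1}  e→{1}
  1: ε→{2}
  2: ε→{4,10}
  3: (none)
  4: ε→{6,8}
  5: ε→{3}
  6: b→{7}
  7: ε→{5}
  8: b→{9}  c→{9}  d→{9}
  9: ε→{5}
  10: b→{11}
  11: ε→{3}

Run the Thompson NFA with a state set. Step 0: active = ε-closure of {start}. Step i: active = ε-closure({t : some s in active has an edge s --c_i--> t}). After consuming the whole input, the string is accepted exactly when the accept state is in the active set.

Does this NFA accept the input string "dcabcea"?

Answer: REJECT

Steps:
start: ε-closure({0}) = {0}
'd' @ 1: {}  — dead — no transitions
rest 'cabcea' ignored (set empty)
end set {} — state 3 not in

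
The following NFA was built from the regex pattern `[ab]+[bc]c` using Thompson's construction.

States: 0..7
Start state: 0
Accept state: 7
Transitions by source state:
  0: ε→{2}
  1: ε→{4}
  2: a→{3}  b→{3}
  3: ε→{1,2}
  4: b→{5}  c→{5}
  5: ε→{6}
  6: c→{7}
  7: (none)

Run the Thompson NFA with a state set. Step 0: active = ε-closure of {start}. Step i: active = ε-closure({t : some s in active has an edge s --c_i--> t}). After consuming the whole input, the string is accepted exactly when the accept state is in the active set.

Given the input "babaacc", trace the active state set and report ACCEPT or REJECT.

Answer: ACCEPT

Derivation:
S₀ = ε-closure({0}) = {0,2}
'b' @ 1: {1,2,3,4}
'a' @ 2: {1,2,3,4}
'b' @ 3: {1,2,3,4,5,6}
'a' @ 4: {1,2,3,4}
'a' @ 5: {1,2,3,4}
'c' @ 6: {5,6}
'c' @ 7: {7}  [accepting]
final: {7}; accept 7 in set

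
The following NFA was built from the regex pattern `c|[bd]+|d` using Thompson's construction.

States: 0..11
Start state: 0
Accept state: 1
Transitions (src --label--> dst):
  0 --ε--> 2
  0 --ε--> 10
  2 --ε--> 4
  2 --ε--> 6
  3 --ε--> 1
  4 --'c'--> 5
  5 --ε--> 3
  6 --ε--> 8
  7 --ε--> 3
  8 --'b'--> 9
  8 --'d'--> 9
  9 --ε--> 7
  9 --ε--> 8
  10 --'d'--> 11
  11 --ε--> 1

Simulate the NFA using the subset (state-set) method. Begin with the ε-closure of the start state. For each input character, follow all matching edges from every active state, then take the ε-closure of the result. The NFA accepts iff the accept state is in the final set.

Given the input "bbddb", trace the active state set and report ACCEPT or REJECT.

S₀ = ε-closure({0}) = {0,2,4,6,8,10}
'b' @ 1: {1,3,7,8,9}  ✓accept
'b' @ 2: {1,3,7,8,9}  ✓accept
'd' @ 3: {1,3,7,8,9}  ✓accept
'd' @ 4: {1,3,7,8,9}  ✓accept
'b' @ 5: {1,3,7,8,9}  ✓accept
final: {1,3,7,8,9}; accept 1 in set

Answer: ACCEPT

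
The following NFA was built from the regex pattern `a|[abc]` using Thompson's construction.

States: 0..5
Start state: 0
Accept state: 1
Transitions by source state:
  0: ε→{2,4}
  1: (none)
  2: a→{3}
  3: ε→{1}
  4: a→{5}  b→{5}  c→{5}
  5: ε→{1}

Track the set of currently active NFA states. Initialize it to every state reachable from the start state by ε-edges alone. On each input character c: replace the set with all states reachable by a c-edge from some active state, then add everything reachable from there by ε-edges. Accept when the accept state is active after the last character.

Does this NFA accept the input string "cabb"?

S₀ = ε-closure({0}) = {0,2,4}
'c' @ 1: {1,5}  (accept∈set)
'a' @ 2: {}  — no active states
rest 'bb' ignored (set empty)
end set {} — state 1 not in

Answer: REJECT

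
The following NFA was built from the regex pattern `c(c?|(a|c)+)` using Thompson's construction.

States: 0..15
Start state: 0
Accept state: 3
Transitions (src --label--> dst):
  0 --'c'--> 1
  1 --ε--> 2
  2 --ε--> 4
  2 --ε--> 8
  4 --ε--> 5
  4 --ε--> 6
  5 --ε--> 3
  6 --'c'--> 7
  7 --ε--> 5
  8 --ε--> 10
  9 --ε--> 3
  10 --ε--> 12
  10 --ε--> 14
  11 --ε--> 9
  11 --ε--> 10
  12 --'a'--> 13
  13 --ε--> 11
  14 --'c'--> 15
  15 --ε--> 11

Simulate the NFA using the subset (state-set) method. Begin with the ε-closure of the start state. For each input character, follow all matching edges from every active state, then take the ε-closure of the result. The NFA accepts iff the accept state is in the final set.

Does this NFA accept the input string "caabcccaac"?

S₀ = ε-closure({0}) = {0}
'c' @ 1: {1,2,3,4,5,6,8,10,12,14}  (accept∈set)
'a' @ 2: {3,9,10,11,12,13,14}  (accept∈set)
'a' @ 3: {3,9,10,11,12,13,14}  (accept∈set)
'b' @ 4: {}  — state set empty
rest 'cccaac' ignored (set empty)
end set {} — state 3 not in

Answer: REJECT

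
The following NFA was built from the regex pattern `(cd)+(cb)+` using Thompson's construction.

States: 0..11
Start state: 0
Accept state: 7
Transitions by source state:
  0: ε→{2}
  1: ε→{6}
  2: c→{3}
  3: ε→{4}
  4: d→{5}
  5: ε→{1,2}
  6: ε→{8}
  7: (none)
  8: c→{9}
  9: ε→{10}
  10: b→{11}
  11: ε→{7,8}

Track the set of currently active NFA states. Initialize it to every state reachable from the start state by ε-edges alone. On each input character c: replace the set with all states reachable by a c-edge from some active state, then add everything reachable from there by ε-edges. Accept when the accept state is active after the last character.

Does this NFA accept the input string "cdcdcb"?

initial (ε-close {0}): {0,2}
'c' @ 1: {3,4}
'd' @ 2: {1,2,5,6,8}
'c' @ 3: {3,4,9,10}
'd' @ 4: {1,2,5,6,8}
'c' @ 5: {3,4,9,10}
'b' @ 6: {7,8,11}  (accept∈set)
end set {7,8,11} — state 7 in

Answer: ACCEPT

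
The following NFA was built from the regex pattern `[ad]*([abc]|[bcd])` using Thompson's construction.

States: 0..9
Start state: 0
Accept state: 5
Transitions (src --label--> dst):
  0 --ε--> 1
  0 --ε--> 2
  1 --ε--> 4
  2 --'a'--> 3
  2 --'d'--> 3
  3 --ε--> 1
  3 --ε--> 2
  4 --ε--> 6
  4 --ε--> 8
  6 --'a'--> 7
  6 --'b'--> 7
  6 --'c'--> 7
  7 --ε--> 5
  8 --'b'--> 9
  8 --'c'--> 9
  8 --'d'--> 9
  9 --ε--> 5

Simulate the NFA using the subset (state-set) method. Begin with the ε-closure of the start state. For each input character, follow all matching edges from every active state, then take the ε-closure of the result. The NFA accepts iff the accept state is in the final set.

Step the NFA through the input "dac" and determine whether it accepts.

initial (ε-close {0}): {0,1,2,4,6,8}
'd' @ 1: {1,2,3,4,5,6,8,9}  [accepting]
'a' @ 2: {1,2,3,4,5,6,7,8}  [accepting]
'c' @ 3: {5,7,9}  [accepting]
final: {5,7,9}; accept 5 in set

Answer: ACCEPT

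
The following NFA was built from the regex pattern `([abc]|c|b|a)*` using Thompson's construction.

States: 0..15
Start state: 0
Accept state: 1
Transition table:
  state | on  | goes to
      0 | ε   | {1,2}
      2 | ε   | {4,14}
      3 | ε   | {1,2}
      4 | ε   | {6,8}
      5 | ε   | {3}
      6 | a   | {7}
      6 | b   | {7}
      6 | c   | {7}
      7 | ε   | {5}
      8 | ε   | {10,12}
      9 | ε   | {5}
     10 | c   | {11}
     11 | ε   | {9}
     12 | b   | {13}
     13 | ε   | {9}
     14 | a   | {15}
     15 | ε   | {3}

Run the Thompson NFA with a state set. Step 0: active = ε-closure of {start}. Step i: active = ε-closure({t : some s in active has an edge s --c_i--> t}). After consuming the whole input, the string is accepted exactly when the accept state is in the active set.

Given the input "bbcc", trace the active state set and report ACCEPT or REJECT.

S₀ = ε-closure({0}) = {0,1,2,4,6,8,10,12,14}
'b' @ 1: {1,2,3,4,5,6,7,8,9,10,12,13,14}  (accept∈set)
'b' @ 2: {1,2,3,4,5,6,7,8,9,10,12,13,14}  (accept∈set)
'c' @ 3: {1,2,3,4,5,6,7,8,9,10,11,12,14}  (accept∈set)
'c' @ 4: {1,2,3,4,5,6,7,8,9,10,11,12,14}  (accept∈set)
end set {1,2,3,4,5,6,7,8,9,10,11,12,14} — state 1 in

Answer: ACCEPT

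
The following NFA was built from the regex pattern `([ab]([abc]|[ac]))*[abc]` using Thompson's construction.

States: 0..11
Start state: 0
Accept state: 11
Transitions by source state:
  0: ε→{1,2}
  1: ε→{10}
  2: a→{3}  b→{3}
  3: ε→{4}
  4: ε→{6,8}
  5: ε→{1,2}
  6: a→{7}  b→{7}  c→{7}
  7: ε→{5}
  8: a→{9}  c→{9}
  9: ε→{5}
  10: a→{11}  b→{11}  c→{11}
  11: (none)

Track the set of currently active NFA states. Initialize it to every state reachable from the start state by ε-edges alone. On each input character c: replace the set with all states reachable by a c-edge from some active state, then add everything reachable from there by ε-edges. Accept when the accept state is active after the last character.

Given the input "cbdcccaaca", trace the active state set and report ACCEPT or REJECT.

Answer: REJECT

Steps:
start: ε-closure({0}) = {0,1,2,10}
'c' @ 1: {11}  ✓accept
'b' @ 2: {}  — dead — no transitions
rest 'dcccaaca' ignored (set empty)
final: {}; accept 11 not in set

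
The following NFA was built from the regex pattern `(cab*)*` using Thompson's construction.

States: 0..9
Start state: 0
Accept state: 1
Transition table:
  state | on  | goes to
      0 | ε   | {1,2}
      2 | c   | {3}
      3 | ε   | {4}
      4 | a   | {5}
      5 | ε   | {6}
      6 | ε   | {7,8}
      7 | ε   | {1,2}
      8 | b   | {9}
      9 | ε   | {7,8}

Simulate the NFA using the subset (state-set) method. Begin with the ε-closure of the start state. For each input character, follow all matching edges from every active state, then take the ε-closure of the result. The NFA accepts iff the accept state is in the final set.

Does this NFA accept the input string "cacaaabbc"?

S₀ = ε-closure({0}) = {0,1,2}
'c' @ 1: {3,4}
'a' @ 2: {1,2,5,6,7,8}  ✓accept
'c' @ 3: {3,4}
'a' @ 4: {1,2,5,6,7,8}  ✓accept
'a' @ 5: {}  — state set empty
rest 'abbc' ignored (set empty)
end set {} — state 1 not in

Answer: REJECT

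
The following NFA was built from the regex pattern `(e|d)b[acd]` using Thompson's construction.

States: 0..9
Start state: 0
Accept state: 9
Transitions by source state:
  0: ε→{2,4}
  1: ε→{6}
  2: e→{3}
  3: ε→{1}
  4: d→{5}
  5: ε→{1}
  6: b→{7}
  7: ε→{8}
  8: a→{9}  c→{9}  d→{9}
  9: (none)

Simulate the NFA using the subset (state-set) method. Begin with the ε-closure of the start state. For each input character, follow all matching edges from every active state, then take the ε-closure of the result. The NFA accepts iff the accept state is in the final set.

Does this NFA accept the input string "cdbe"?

S₀ = ε-closure({0}) = {0,2,4}
'c' @ 1: {}  — state set empty
rest 'dbe' ignored (set empty)
final: {}; accept 9 not in set

Answer: REJECT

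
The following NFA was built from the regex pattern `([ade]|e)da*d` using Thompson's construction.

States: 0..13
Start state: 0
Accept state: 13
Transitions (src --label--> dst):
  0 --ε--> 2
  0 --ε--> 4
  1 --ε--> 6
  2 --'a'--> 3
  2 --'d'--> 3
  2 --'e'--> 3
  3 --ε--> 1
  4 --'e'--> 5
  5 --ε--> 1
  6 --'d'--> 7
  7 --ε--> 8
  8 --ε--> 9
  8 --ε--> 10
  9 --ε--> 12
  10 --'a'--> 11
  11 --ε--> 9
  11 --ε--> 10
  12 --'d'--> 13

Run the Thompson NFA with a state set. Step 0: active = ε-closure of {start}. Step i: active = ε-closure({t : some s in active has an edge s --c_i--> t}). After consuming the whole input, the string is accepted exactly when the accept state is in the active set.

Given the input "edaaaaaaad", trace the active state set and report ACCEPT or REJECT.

Answer: ACCEPT

Steps:
initial (ε-close {0}): {0,2,4}
'e' @ 1: {1,3,5,6}
'd' @ 2: {7,8,9,10,12}
'a' @ 3: {9,10,11,12}
'a' @ 4: {9,10,11,12}
'a' @ 5: {9,10,11,12}
'a' @ 6: {9,10,11,12}
'a' @ 7: {9,10,11,12}
'a' @ 8: {9,10,11,12}
'a' @ 9: {9,10,11,12}
'd' @ 10: {13}  (accept∈set)
after full input: {13}  (accept=13 in)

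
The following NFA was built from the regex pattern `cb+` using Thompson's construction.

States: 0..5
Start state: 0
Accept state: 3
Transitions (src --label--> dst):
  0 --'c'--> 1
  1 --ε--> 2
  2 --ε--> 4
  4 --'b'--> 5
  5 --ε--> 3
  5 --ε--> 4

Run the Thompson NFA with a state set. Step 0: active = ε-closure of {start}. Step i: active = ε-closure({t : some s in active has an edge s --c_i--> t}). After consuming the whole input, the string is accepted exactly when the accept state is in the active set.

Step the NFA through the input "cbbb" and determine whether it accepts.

start: ε-closure({0}) = {0}
'c' @ 1: {1,2,4}
'b' @ 2: {3,4,5}  [accepting]
'b' @ 3: {3,4,5}  [accepting]
'b' @ 4: {3,4,5}  [accepting]
end set {3,4,5} — state 3 in

Answer: ACCEPT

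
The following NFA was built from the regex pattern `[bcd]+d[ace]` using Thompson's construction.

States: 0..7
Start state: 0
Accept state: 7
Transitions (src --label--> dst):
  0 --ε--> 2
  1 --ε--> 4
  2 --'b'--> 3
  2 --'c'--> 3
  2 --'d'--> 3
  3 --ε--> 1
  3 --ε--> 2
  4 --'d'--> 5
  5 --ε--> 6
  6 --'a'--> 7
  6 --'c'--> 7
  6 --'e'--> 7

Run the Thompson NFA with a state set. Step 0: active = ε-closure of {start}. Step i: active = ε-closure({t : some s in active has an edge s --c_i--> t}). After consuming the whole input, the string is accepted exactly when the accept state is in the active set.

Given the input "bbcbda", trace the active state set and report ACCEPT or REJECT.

Answer: ACCEPT

Steps:
S₀ = ε-closure({0}) = {0,2}
'b' @ 1: {1,2,3,4}
'b' @ 2: {1,2,3,4}
'c' @ 3: {1,2,3,4}
'b' @ 4: {1,2,3,4}
'd' @ 5: {1,2,3,4,5,6}
'a' @ 6: {7}  ✓accept
end set {7} — state 7 in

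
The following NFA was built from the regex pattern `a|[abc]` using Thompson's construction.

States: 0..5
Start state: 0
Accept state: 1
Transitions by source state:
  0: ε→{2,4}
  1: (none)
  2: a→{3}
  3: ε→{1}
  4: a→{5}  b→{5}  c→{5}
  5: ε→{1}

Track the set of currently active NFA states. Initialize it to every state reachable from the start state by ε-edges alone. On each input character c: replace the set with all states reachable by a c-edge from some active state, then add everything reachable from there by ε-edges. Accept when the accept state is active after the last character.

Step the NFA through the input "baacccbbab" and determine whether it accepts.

initial (ε-close {0}): {0,2,4}
'b' @ 1: {1,5}  (accept∈set)
'a' @ 2: {}  — no active states
rest 'acccbbab' ignored (set empty)
end set {} — state 1 not in

Answer: REJECT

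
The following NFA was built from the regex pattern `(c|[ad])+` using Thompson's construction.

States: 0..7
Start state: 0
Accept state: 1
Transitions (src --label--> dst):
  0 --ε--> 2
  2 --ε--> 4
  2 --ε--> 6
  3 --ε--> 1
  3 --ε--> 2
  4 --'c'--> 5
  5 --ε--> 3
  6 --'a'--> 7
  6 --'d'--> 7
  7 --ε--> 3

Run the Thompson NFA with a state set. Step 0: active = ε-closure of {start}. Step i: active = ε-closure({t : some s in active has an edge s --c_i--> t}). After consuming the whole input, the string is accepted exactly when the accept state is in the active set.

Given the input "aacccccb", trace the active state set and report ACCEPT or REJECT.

Answer: REJECT

Steps:
start: ε-closure({0}) = {0,2,4,6}
'a' @ 1: {1,2,3,4,6,7}  (accept∈set)
'a' @ 2: {1,2,3,4,6,7}  (accept∈set)
'c' @ 3: {1,2,3,4,5,6}  (accept∈set)
'c' @ 4: {1,2,3,4,5,6}  (accept∈set)
'c' @ 5: {1,2,3,4,5,6}  (accept∈set)
'c' @ 6: {1,2,3,4,5,6}  (accept∈set)
'c' @ 7: {1,2,3,4,5,6}  (accept∈set)
'b' @ 8: {}  — dead — no transitions
after full input: {}  (accept=1 not in)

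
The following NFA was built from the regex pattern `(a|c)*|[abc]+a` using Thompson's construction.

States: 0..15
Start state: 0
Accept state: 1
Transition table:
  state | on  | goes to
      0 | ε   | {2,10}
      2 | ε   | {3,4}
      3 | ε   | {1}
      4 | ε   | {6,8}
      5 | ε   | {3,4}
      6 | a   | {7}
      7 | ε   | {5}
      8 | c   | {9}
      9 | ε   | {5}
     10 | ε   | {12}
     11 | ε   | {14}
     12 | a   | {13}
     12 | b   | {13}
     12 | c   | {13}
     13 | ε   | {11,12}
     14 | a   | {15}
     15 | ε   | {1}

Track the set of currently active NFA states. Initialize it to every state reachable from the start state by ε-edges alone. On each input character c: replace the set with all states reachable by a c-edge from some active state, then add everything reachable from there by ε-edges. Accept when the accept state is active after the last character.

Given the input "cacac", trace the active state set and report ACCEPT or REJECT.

Answer: ACCEPT

Steps:
S₀ = ε-closure({0}) = {0,1,2,3,4,6,8,10,12}
'c' @ 1: {1,3,4,5,6,8,9,11,12,13,14}  [accepting]
'a' @ 2: {1,3,4,5,6,7,8,11,12,13,14,15}  [accepting]
'c' @ 3: {1,3,4,5,6,8,9,11,12,13,14}  [accepting]
'a' @ 4: {1,3,4,5,6,7,8,11,12,13,14,15}  [accepting]
'c' @ 5: {1,3,4,5,6,8,9,11,12,13,14}  [accepting]
end set {1,3,4,5,6,8,9,11,12,13,14} — state 1 in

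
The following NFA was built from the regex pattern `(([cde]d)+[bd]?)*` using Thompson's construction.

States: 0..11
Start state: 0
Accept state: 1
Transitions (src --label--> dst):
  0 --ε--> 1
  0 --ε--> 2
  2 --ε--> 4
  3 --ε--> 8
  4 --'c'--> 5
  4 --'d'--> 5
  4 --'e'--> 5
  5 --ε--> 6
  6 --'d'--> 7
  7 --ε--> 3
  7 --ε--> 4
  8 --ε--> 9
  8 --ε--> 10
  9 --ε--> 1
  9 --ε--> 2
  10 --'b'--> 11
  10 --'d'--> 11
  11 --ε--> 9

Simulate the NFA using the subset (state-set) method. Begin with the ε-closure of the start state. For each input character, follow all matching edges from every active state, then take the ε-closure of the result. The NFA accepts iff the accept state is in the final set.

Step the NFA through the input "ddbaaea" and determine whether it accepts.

initial (ε-close {0}): {0,1,2,4}
'd' @ 1: {5,6}
'd' @ 2: {1,2,3,4,7,8,9,10}  (accept∈set)
'b' @ 3: {1,2,4,9,11}  (accept∈set)
'a' @ 4: {}  — state set empty
rest 'aea' ignored (set empty)
after full input: {}  (accept=1 not in)

Answer: REJECT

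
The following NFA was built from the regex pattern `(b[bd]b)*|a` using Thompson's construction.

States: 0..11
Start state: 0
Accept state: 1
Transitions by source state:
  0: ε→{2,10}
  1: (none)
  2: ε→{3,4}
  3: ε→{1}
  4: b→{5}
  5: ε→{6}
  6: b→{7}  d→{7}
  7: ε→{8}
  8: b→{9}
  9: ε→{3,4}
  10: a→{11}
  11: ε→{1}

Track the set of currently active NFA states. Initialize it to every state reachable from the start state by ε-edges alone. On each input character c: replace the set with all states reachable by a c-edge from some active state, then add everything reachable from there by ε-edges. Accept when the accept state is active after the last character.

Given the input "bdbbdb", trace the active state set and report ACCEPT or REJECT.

Answer: ACCEPT

Steps:
initial (ε-close {0}): {0,1,2,3,4,10}
'b' @ 1: {5,6}
'd' @ 2: {7,8}
'b' @ 3: {1,3,4,9}  [accepting]
'b' @ 4: {5,6}
'd' @ 5: {7,8}
'b' @ 6: {1,3,4,9}  [accepting]
after full input: {1,3,4,9}  (accept=1 in)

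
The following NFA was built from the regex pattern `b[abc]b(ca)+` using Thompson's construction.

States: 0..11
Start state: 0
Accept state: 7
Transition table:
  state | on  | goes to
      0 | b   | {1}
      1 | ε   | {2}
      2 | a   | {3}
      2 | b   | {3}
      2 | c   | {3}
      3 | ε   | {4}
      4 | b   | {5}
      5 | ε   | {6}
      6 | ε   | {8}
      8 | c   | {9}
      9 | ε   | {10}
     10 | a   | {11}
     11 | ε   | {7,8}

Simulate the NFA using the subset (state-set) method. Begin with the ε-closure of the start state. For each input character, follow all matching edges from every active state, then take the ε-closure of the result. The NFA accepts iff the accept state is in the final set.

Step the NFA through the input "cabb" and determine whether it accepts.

Answer: REJECT

Derivation:
initial (ε-close {0}): {0}
'c' @ 1: {}  — no active states
rest 'abb' ignored (set empty)
after full input: {}  (accept=7 not in)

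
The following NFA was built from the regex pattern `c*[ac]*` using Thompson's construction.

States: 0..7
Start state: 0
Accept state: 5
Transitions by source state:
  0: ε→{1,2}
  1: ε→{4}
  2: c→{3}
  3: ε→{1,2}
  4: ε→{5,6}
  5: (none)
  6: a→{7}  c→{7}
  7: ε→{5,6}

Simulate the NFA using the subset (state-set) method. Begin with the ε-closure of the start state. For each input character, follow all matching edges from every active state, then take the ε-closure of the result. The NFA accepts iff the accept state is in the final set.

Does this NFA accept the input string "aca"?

Answer: ACCEPT

Trace:
S₀ = ε-closure({0}) = {0,1,2,4,5,6}
'a' @ 1: {5,6,7}  [accepting]
'c' @ 2: {5,6,7}  [accepting]
'a' @ 3: {5,6,7}  [accepting]
final: {5,6,7}; accept 5 in set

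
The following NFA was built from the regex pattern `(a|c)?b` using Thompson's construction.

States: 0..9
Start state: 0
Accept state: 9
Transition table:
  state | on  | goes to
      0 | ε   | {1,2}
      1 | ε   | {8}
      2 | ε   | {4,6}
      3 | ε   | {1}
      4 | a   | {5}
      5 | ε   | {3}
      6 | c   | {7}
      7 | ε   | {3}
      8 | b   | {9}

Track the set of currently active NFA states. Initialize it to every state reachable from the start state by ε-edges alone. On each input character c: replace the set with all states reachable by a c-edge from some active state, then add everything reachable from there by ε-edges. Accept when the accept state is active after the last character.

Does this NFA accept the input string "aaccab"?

Answer: REJECT

Derivation:
initial (ε-close {0}): {0,1,2,4,6,8}
'a' @ 1: {1,3,5,8}
'a' @ 2: {}  — state set empty
rest 'ccab' ignored (set empty)
final: {}; accept 9 not in set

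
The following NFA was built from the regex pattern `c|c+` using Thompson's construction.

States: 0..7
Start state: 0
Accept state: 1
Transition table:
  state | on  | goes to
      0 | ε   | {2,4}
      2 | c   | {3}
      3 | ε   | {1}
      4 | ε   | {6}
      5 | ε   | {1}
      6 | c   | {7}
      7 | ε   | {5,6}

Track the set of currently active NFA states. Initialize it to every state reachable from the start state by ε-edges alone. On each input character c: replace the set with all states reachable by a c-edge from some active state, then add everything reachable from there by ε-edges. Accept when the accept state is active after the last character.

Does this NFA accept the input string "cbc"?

Answer: REJECT

Trace:
start: ε-closure({0}) = {0,2,4,6}
'c' @ 1: {1,3,5,6,7}  [accepting]
'b' @ 2: {}  — no active states
rest 'c' ignored (set empty)
final: {}; accept 1 not in set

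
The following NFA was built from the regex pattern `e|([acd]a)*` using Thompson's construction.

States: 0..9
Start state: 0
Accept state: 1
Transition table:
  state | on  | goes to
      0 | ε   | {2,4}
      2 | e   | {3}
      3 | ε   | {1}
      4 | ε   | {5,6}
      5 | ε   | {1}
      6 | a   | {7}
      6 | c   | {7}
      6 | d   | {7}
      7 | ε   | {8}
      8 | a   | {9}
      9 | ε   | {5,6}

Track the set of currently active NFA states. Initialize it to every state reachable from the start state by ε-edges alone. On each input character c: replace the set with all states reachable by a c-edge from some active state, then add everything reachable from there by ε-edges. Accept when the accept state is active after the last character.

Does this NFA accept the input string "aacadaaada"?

start: ε-closure({0}) = {0,1,2,4,5,6}
'a' @ 1: {7,8}
'a' @ 2: {1,5,6,9}  ✓accept
'c' @ 3: {7,8}
'a' @ 4: {1,5,6,9}  ✓accept
'd' @ 5: {7,8}
'a' @ 6: {1,5,6,9}  ✓accept
'a' @ 7: {7,8}
'a' @ 8: {1,5,6,9}  ✓accept
'd' @ 9: {7,8}
'a' @ 10: {1,5,6,9}  ✓accept
final: {1,5,6,9}; accept 1 in set

Answer: ACCEPT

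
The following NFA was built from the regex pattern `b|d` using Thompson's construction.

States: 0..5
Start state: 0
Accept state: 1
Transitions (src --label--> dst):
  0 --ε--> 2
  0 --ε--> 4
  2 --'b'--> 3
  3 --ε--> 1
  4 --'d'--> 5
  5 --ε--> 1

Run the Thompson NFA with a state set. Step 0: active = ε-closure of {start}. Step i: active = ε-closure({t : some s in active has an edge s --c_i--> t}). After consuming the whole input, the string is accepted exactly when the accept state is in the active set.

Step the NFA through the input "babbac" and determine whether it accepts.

Answer: REJECT

Trace:
S₀ = ε-closure({0}) = {0,2,4}
'b' @ 1: {1,3}  ✓accept
'a' @ 2: {}  — dead — no transitions
rest 'bbac' ignored (set empty)
after full input: {}  (accept=1 not in)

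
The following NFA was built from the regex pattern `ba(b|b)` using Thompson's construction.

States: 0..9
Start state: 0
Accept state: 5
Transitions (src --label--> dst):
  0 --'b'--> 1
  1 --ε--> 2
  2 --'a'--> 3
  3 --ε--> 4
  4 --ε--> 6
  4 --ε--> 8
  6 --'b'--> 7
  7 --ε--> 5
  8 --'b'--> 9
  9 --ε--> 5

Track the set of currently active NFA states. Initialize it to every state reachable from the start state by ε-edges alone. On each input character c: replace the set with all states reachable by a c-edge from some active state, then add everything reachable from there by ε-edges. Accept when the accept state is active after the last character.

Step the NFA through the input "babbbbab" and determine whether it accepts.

initial (ε-close {0}): {0}
'b' @ 1: {1,2}
'a' @ 2: {3,4,6,8}
'b' @ 3: {5,7,9}  (accept∈set)
'b' @ 4: {}  — dead — no transitions
rest 'bbab' ignored (set empty)
after full input: {}  (accept=5 not in)

Answer: REJECT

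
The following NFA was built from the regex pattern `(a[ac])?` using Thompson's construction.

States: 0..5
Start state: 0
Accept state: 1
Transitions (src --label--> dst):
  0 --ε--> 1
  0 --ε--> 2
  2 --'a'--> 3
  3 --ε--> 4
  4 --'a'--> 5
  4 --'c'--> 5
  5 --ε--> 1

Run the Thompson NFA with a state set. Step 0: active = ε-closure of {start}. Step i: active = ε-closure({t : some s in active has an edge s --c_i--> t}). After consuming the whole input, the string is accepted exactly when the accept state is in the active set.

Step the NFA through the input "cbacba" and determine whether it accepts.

start: ε-closure({0}) = {0,1,2}
'c' @ 1: {}  — dead — no transitions
rest 'bacba' ignored (set empty)
final: {}; accept 1 not in set

Answer: REJECT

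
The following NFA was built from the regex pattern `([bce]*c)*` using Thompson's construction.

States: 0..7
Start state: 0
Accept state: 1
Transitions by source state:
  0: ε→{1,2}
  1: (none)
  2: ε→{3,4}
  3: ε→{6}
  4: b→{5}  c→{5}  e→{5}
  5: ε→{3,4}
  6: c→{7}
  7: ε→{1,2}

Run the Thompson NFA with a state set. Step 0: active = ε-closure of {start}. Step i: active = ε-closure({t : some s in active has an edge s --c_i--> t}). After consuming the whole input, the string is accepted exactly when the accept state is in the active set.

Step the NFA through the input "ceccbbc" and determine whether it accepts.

Answer: ACCEPT

Trace:
S₀ = ε-closure({0}) = {0,1,2,3,4,6}
'c' @ 1: {1,2,3,4,5,6,7}  ✓accept
'e' @ 2: {3,4,5,6}
'c' @ 3: {1,2,3,4,5,6,7}  ✓accept
'c' @ 4: {1,2,3,4,5,6,7}  ✓accept
'b' @ 5: {3,4,5,6}
'b' @ 6: {3,4,5,6}
'c' @ 7: {1,2,3,4,5,6,7}  ✓accept
final: {1,2,3,4,5,6,7}; accept 1 in set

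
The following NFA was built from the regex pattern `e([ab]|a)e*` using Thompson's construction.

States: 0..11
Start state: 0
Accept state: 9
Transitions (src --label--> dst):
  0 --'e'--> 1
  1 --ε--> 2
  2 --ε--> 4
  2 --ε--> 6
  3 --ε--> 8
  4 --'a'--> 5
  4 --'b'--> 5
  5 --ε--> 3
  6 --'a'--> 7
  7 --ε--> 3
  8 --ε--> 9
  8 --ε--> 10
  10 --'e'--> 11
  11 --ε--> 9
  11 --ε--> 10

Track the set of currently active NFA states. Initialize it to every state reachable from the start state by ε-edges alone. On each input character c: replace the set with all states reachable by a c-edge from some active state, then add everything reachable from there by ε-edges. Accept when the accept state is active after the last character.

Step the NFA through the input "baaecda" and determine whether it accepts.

start: ε-closure({0}) = {0}
'b' @ 1: {}  — no active states
rest 'aaecda' ignored (set empty)
end set {} — state 9 not in

Answer: REJECT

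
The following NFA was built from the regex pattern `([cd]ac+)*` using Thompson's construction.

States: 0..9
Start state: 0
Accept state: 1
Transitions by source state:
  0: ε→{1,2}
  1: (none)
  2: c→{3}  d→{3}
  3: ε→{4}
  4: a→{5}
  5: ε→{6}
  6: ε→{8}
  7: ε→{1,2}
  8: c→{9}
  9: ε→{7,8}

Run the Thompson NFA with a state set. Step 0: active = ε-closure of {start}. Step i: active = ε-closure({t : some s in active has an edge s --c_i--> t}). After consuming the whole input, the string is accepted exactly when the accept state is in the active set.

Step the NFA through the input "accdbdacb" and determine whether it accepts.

Answer: REJECT

Derivation:
start: ε-closure({0}) = {0,1,2}
'a' @ 1: {}  — state set empty
rest 'ccdbdacb' ignored (set empty)
final: {}; accept 1 not in set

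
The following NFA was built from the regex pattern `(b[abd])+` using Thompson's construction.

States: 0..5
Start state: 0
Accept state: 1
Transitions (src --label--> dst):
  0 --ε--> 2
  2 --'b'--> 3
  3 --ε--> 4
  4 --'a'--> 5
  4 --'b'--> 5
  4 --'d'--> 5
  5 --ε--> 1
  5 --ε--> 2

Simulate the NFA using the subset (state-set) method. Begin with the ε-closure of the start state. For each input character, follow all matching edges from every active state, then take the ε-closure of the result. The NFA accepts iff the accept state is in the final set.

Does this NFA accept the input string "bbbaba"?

Answer: ACCEPT

Derivation:
S₀ = ε-closure({0}) = {0,2}
'b' @ 1: {3,4}
'b' @ 2: {1,2,5}  ✓accept
'b' @ 3: {3,4}
'a' @ 4: {1,2,5}  ✓accept
'b' @ 5: {3,4}
'a' @ 6: {1,2,5}  ✓accept
end set {1,2,5} — state 1 in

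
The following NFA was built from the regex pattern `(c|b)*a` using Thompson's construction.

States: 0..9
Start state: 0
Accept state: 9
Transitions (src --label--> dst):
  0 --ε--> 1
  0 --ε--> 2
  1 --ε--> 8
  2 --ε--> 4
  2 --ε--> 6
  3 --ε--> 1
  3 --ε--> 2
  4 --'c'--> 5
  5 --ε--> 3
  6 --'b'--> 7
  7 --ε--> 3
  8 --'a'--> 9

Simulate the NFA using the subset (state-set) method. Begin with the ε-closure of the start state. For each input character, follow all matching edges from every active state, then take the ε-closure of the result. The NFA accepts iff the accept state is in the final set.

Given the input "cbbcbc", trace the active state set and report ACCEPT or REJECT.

Answer: REJECT

Steps:
S₀ = ε-closure({0}) = {0,1,2,4,6,8}
'c' @ 1: {1,2,3,4,5,6,8}
'b' @ 2: {1,2,3,4,6,7,8}
'b' @ 3: {1,2,3,4,6,7,8}
'c' @ 4: {1,2,3,4,5,6,8}
'b' @ 5: {1,2,3,4,6,7,8}
'c' @ 6: {1,2,3,4,5,6,8}
final: {1,2,3,4,5,6,8}; accept 9 not in set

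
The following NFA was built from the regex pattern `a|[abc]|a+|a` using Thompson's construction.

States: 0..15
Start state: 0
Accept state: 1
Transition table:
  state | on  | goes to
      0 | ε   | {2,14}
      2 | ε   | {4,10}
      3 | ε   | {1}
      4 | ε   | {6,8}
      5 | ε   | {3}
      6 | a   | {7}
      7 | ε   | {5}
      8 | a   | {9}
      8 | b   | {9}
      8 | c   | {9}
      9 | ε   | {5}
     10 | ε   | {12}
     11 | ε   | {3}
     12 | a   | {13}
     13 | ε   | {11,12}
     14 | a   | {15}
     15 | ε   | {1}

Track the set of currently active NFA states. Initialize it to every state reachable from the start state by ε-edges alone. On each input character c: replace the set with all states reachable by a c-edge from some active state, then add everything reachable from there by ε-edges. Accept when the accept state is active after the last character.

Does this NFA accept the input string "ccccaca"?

S₀ = ε-closure({0}) = {0,2,4,6,8,10,12,14}
'c' @ 1: {1,3,5,9}  [accepting]
'c' @ 2: {}  — no active states
rest 'ccaca' ignored (set empty)
end set {} — state 1 not in

Answer: REJECT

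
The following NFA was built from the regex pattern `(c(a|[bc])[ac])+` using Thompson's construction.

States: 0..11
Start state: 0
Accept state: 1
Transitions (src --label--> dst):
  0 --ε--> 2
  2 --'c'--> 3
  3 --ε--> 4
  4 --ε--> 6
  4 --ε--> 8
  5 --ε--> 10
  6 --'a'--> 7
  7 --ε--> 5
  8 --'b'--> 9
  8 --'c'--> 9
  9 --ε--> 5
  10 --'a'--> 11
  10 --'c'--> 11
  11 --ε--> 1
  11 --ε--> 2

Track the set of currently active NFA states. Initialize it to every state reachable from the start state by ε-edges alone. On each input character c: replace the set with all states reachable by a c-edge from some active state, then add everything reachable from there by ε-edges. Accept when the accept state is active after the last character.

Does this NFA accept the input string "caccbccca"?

Answer: ACCEPT

Trace:
initial (ε-close {0}): {0,2}
'c' @ 1: {3,4,6,8}
'a' @ 2: {5,7,10}
'c' @ 3: {1,2,11}  [accepting]
'c' @ 4: {3,4,6,8}
'b' @ 5: {5,9,10}
'c' @ 6: {1,2,11}  [accepting]
'c' @ 7: {3,4,6,8}
'c' @ 8: {5,9,10}
'a' @ 9: {1,2,11}  [accepting]
after full input: {1,2,11}  (accept=1 in)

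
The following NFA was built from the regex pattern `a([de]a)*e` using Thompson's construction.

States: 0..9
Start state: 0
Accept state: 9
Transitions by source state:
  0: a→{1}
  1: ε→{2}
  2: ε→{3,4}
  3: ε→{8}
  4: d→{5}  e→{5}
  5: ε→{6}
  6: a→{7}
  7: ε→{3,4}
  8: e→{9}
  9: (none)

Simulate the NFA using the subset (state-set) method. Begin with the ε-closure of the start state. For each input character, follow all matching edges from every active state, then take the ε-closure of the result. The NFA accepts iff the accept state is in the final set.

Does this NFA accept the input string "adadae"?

Answer: ACCEPT

Trace:
S₀ = ε-closure({0}) = {0}
'a' @ 1: {1,2,3,4,8}
'd' @ 2: {5,6}
'a' @ 3: {3,4,7,8}
'd' @ 4: {5,6}
'a' @ 5: {3,4,7,8}
'e' @ 6: {5,6,9}  ✓accept
end set {5,6,9} — state 9 in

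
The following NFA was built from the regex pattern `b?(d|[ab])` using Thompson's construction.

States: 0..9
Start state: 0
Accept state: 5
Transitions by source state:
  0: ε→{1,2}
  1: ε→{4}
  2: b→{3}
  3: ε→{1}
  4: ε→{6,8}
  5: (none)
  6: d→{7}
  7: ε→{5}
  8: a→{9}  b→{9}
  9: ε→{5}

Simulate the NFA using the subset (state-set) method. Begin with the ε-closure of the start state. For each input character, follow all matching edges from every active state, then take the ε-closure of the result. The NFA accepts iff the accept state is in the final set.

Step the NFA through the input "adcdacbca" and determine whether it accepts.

initial (ε-close {0}): {0,1,2,4,6,8}
'a' @ 1: {5,9}  (accept∈set)
'd' @ 2: {}  — no active states
rest 'cdacbca' ignored (set empty)
final: {}; accept 5 not in set

Answer: REJECT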